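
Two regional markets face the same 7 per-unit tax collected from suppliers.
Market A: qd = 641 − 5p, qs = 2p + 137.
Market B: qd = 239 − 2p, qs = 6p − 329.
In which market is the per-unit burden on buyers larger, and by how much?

Market A: pre-tax p* = 72, q* = 281; post-tax q = 271; per-unit burden on buyers = 2.
Market B: pre-tax p* = 71, q* = 97; post-tax q = 86.5; per-unit burden on buyers = 5.25.
Difference: 2 vs 5.25 → market B is larger by 3.25.

Market B, by 3.25.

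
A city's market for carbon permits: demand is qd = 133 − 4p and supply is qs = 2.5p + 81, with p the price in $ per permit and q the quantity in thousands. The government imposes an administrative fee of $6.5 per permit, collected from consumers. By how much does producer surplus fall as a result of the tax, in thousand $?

Before the tax: set 133 − 4p = 2.5p + 81 → p* = $8, q* = 101.
With the tax collected from consumers, demand (in seller-price terms) shifts: qd = 133 − 4(p + 6.5).
New equilibrium: consumers pay $10.5, sellers receive $4, q = 91. (Wedge: pb − ps = 6.5.)
ΔPS is the trapezoid between Q = 91 and Q = 101 of height $4: ½ · (101 + 91) · 4 = $384.

Producer surplus falls by $384 thousand.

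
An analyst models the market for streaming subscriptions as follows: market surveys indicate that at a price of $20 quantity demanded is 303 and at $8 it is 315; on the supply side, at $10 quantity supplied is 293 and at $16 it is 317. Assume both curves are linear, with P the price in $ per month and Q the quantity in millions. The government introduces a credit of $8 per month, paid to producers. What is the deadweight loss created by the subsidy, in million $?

Deadweight loss = $25.6 million.

Demand slope: (315 − 303)/(8 − 20) = -1, so Qd = 323 − P.
Supply slope: (317 − 293)/(16 − 10) = 4, so Qs = 4P + 253.
Without the subsidy, 323 − P = 4P + 253 gives 5P = 70, so P* = $14 and Q* = 309.
With a per-unit subsidy paid to producers, each receives P + 8 per unit sold, so supply becomes Qs = 4(P + 8) + 253.
New equilibrium: buyers pay $7.6, producers receive $15.6, Q = 315.4. (Wedge: Pb − Ps = −8.)
Quantity rises by |ΔQ| = |309 − 315.4| = 6.4.
DWL = ½ · t · |ΔQ| = ½ · 8 · 6.4 = $25.6.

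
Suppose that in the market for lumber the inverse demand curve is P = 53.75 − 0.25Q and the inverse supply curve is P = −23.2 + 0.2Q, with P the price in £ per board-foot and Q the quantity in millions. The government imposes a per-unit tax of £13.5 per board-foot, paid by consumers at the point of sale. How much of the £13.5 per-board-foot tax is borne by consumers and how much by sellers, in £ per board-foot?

Consumers bear £7.5 per board-foot; sellers bear £6 per board-foot.

Rewrite in direct form: Qd = 215 − 4P and Qs = 5P + 116.
Before the tax: set 215 − 4P = 5P + 116 → P* = £11, Q* = 171.
With the tax collected from consumers, demand (in seller-price terms) shifts: Qd = 215 − 4(P + 13.5).
New equilibrium: consumers pay £18.5, sellers receive £5, Q = 141. (Wedge: Pb − Ps = 13.5.)
Burden on consumers: £7.5; on sellers: £6. (They sum to £13.5.)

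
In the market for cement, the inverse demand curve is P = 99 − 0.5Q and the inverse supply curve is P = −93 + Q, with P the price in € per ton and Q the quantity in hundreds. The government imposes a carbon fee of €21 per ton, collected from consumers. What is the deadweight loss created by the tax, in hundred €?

Deadweight loss = €147 hundred.

Rewrite in direct form: Qd = 198 − 2P and Qs = P + 93.
Without the tax, 198 − 2P = P + 93 gives 3P = 105, so P* = €35 and Q* = 128.
With the tax collected from consumers, demand (in seller-price terms) shifts: Qd = 198 − 2(P + 21).
New equilibrium: consumers pay €42, producers receive €21, Q = 114. (Wedge: Pb − Ps = 21.)
Quantity falls by |ΔQ| = |128 − 114| = 14.
DWL = ½ · t · |ΔQ| = ½ · 21 · 14 = €147.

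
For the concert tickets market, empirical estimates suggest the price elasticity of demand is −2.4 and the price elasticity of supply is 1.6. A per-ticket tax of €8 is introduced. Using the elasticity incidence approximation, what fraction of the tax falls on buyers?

Incidence ratio: buyers' share ≈ εs / (εs + |εd|) = 1.6 / (1.6 + 2.4) = 0.4.
Supply is the less elastic side, so buyers bear the smaller share.

Buyers' share ≈ 0.4.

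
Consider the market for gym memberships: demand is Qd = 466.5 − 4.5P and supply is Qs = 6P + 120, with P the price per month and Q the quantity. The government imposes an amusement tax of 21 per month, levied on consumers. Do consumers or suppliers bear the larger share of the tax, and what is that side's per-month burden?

Consumers bear the larger share: 12 per month.

Before the tax: set 466.5 − 4.5P = 6P + 120 → P* = 33, Q* = 318.
With the tax collected from consumers, demand (in seller-price terms) shifts: Qd = 466.5 − 4.5(P + 21).
New equilibrium: consumers pay 45, suppliers receive 24, Q = 264. (Wedge: Pb − Ps = 21.)
Per-month burden: consumers 12, suppliers 9.
Consumers take the larger share because demand is less price-elastic here (demand slope 4.5 vs supply slope 6).
The less price-elastic side of the market bears the larger share of a per-unit tax.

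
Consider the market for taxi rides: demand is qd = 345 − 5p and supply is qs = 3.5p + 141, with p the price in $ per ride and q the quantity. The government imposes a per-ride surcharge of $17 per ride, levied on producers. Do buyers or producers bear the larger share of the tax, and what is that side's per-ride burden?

Producers bear the larger share: $10 per ride.

Without the tax, 345 − 5p = 3.5p + 141 gives 8.5p = 204, so p* = $24 and q* = 225.
With the tax collected from producers, supply shifts: qs = 3.5(p − 17) + 141.
Solving gives q = 190 with buyers paying $31 and producers receiving $14 (the $17 wedge).
Per-ride burden: buyers $7, producers $10.
Producers take the larger share because supply is less price-elastic here (demand slope 5 vs supply slope 3.5).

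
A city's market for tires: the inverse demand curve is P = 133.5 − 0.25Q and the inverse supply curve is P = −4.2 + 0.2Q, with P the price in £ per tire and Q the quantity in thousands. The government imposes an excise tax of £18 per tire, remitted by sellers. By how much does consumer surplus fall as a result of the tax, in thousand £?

Consumer surplus falls by £2860 thousand.

Rewrite in direct form: Qd = 534 − 4P and Qs = 5P + 21.
Before the tax: set 534 − 4P = 5P + 21 → P* = £57, Q* = 306.
With the tax collected from sellers, supply shifts: Qs = 5(P − 18) + 21.
New equilibrium: buyers pay £67, sellers receive £49, Q = 266. (Wedge: Pb − Ps = 18.)
ΔCS is the trapezoid between Q = 266 and Q = 306 of height £10: ½ · (306 + 266) · 10 = £2860.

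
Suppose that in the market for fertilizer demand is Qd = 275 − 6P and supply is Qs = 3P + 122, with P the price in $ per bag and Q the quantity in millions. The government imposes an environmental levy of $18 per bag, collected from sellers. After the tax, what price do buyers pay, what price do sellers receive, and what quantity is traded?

Before the tax: set 275 − 6P = 3P + 122 → P* = $17, Q* = 173.
With the tax collected from sellers, supply shifts: Qs = 3(P − 18) + 122.
Solving gives Q = 137 with buyers paying $23 and sellers receiving $5 (the $18 wedge).
The less price-elastic side of the market bears the larger share of a per-unit tax.

Buyers pay $23; sellers receive $5; quantity = 137.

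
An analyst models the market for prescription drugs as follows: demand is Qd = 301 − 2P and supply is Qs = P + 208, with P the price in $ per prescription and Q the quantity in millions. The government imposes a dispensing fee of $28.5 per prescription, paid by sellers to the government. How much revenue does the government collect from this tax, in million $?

Without the tax, 301 − 2P = P + 208 gives 3P = 93, so P* = $31 and Q* = 239.
With the tax collected from sellers, supply shifts: Qs = (P − 28.5) + 208.
Solving gives Q = 220 with consumers paying $40.5 and sellers receiving $12 (the $28.5 wedge).
Revenue = t · Q = 28.5 · 220 = $6270.

Tax revenue = $6270 million.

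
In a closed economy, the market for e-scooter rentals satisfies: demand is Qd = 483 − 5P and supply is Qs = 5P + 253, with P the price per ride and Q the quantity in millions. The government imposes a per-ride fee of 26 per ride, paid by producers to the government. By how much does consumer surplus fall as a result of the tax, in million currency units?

Without the tax, 483 − 5P = 5P + 253 gives 10P = 230, so P* = 23 and Q* = 368.
With the tax collected from producers, supply shifts: Qs = 5(P − 26) + 253.
New equilibrium: buyers pay 36, producers receive 10, Q = 303. (Wedge: Pb − Ps = 26.)
ΔCS is the trapezoid between Q = 303 and Q = 368 of height 13: ½ · (368 + 303) · 13 = 4361.5.

Consumer surplus falls by 4361.5 million.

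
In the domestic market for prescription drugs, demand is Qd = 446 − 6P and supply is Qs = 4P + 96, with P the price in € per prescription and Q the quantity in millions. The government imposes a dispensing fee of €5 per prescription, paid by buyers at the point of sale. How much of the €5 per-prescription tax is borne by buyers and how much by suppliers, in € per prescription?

Before the tax: set 446 − 6P = 4P + 96 → P* = €35, Q* = 236.
With the tax collected from buyers, demand (in seller-price terms) shifts: Qd = 446 − 6(P + 5).
New equilibrium: buyers pay €37, suppliers receive €32, Q = 224. (Wedge: Pb − Ps = 5.)
Burden on buyers: €2; on suppliers: €3. (They sum to €5.)

Buyers bear €2 per prescription; suppliers bear €3 per prescription.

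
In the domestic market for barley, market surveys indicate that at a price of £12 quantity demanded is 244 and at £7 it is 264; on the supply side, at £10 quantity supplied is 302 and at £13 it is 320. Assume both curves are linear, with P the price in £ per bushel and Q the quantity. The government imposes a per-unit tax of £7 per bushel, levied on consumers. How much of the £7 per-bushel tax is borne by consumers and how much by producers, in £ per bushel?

Demand slope: (264 − 244)/(7 − 12) = -4, so Qd = 292 − 4P.
Supply slope: (320 − 302)/(13 − 10) = 6, so Qs = 6P + 242.
Without the tax, 292 − 4P = 6P + 242 gives 10P = 50, so P* = £5 and Q* = 272.
With the tax collected from consumers, demand (in seller-price terms) shifts: Qd = 292 − 4(P + 7).
New equilibrium: consumers pay £9.2, producers receive £2.2, Q = 255.2. (Wedge: Pb − Ps = 7.)
Burden on consumers: £4.2; on producers: £2.8. (They sum to £7.)
The less price-elastic side of the market bears the larger share of a per-unit tax.

Consumers bear £4.2 per bushel; producers bear £2.8 per bushel.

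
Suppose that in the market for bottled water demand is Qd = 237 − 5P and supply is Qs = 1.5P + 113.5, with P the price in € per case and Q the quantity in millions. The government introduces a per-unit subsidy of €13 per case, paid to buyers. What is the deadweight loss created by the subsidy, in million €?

Deadweight loss = €97.5 million.

Before the subsidy: set 237 − 5P = 1.5P + 113.5 → P* = €19, Q* = 142.
With a per-unit subsidy paid to buyers, each effectively pays P − 13, so demand becomes Qd = 237 − 5(P − 13).
New equilibrium: buyers pay €16, producers receive €29, Q = 157. (Wedge: Pb − Ps = −13.)
Quantity rises by |ΔQ| = |142 − 157| = 15.
DWL = ½ · t · |ΔQ| = ½ · 13 · 15 = €97.5.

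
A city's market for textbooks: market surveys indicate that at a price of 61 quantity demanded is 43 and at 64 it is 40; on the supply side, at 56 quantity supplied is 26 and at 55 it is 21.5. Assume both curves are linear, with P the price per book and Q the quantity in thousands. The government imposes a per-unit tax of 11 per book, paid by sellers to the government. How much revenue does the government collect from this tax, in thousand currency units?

Demand slope: (40 − 43)/(64 − 61) = -1, so Qd = 104 − P.
Supply slope: (21.5 − 26)/(55 − 56) = 4.5, so Qs = 4.5P − 226.
Without the tax, 104 − P = 4.5P − 226 gives 5.5P = 330, so P* = 60 and Q* = 44.
With the tax collected from sellers, supply shifts: Qs = 4.5(P − 11) − 226.
Solving gives Q = 35 with buyers paying 69 and sellers receiving 58 (the 11 wedge).
Revenue = t · Q = 11 · 35 = 385.

Tax revenue = 385 thousand.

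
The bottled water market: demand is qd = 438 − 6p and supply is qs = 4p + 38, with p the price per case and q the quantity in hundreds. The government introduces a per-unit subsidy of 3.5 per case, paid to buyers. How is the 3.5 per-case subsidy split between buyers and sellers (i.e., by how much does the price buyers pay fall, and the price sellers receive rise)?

Buyers gain 1.4 per case; sellers gain 2.1 per case.

Without the subsidy, 438 − 6p = 4p + 38 gives 10p = 400, so p* = 40 and q* = 198.
With a per-unit subsidy paid to buyers, each effectively pays p − 3.5, so demand becomes qd = 438 − 6(p − 3.5).
Solving gives q = 206.4 with buyers paying 38.6 and sellers receiving 42.1 (the 3.5 wedge).
Gain to buyers: 1.4; to sellers: 2.1. (They sum to 3.5.)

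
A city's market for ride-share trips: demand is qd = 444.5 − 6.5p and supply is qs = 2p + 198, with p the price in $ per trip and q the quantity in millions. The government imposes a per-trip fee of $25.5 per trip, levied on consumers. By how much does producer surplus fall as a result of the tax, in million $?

Producer surplus falls by $4611.75 million.

Without the tax, 444.5 − 6.5p = 2p + 198 gives 8.5p = 246.5, so p* = $29 and q* = 256.
With the tax collected from consumers, demand (in seller-price terms) shifts: qd = 444.5 − 6.5(p + 25.5).
Solving gives q = 217 with consumers paying $35 and suppliers receiving $9.5 (the $25.5 wedge).
ΔPS is the trapezoid between Q = 217 and Q = 256 of height $19.5: ½ · (256 + 217) · 19.5 = $4611.75.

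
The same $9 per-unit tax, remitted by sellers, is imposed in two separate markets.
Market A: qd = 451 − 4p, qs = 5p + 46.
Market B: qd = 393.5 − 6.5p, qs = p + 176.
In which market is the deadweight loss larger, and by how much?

Market A: pre-tax p* = $45, q* = 271; post-tax q = 251; deadweight loss = $90.
Market B: pre-tax p* = $29, q* = 205; post-tax q = 197.2; deadweight loss = $35.1.
Difference: $90 vs $35.1 → market A is larger by $54.9.

Market A, by $54.9.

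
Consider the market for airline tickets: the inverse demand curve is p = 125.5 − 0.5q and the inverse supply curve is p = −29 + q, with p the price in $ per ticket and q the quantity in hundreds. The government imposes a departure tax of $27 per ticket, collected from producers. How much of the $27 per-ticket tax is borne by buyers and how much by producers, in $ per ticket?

Inverting to q(p) form: qd = 251 − 2p; qs = p + 29.
Before the tax: set 251 − 2p = p + 29 → p* = $74, q* = 103.
With the tax collected from producers, supply shifts: qs = (p − 27) + 29.
Solving gives q = 85 with buyers paying $83 and producers receiving $56 (the $27 wedge).
Burden on buyers: $9; on producers: $18. (They sum to $27.)
The less price-elastic side of the market bears the larger share of a per-unit tax.

Buyers bear $9 per ticket; producers bear $18 per ticket.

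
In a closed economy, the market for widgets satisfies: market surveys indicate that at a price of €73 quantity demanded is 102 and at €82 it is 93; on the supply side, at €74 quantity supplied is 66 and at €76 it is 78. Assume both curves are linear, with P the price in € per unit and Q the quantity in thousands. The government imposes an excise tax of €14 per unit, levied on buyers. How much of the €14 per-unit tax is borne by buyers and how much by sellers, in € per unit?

Demand slope: (93 − 102)/(82 − 73) = -1, so Qd = 175 − P.
Supply slope: (78 − 66)/(76 − 74) = 6, so Qs = 6P − 378.
Before the tax: set 175 − P = 6P − 378 → P* = €79, Q* = 96.
With the tax collected from buyers, demand (in seller-price terms) shifts: Qd = 175 − (P + 14).
Solving gives Q = 84 with buyers paying €91 and sellers receiving €77 (the €14 wedge).
Burden on buyers: €12; on sellers: €2. (They sum to €14.)
The less price-elastic side of the market bears the larger share of a per-unit tax.

Buyers bear €12 per unit; sellers bear €2 per unit.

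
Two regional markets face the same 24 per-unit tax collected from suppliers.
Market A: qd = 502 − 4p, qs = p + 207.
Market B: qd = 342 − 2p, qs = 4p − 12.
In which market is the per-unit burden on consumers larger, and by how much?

Market B, by 11.2.

Market A: pre-tax p* = 59, q* = 266; post-tax q = 246.8; per-unit burden on consumers = 4.8.
Market B: pre-tax p* = 59, q* = 224; post-tax q = 192; per-unit burden on consumers = 16.
Difference: 4.8 vs 16 → market B is larger by 11.2.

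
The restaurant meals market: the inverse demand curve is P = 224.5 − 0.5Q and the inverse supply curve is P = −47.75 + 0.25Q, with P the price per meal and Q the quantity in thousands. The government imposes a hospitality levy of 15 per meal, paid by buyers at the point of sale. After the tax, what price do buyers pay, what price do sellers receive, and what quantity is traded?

Buyers pay 53; sellers receive 38; quantity = 343.

Rewrite in direct form: Qd = 449 − 2P and Qs = 4P + 191.
Before the tax: set 449 − 2P = 4P + 191 → P* = 43, Q* = 363.
With the tax collected from buyers, demand (in seller-price terms) shifts: Qd = 449 − 2(P + 15).
New equilibrium: buyers pay 53, sellers receive 38, Q = 343. (Wedge: Pb − Ps = 15.)
The less price-elastic side of the market bears the larger share of a per-unit tax.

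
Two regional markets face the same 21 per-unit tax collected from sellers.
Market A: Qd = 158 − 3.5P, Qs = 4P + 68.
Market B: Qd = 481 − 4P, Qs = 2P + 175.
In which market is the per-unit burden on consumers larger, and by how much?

Market A, by 4.2.

Market A: pre-tax P* = 12, Q* = 116; post-tax Q = 76.8; per-unit burden on consumers = 11.2.
Market B: pre-tax P* = 51, Q* = 277; post-tax Q = 249; per-unit burden on consumers = 7.
Difference: 11.2 vs 7 → market A is larger by 4.2.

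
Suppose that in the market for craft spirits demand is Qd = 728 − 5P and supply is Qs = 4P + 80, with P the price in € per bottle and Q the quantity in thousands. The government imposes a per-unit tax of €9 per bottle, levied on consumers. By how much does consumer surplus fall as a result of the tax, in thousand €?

Consumer surplus falls by €1432 thousand.

Without the tax, 728 − 5P = 4P + 80 gives 9P = 648, so P* = €72 and Q* = 368.
With the tax collected from consumers, demand (in seller-price terms) shifts: Qd = 728 − 5(P + 9).
New equilibrium: consumers pay €76, suppliers receive €67, Q = 348. (Wedge: Pb − Ps = 9.)
ΔCS is the trapezoid between Q = 348 and Q = 368 of height €4: ½ · (368 + 348) · 4 = €1432.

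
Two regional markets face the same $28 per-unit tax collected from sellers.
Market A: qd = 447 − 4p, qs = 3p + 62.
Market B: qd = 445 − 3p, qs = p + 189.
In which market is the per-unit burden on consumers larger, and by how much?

Market A: pre-tax p* = $55, q* = 227; post-tax q = 179; per-unit burden on consumers = $12.
Market B: pre-tax p* = $64, q* = 253; post-tax q = 232; per-unit burden on consumers = $7.
Difference: $12 vs $7 → market A is larger by $5.

Market A, by $5.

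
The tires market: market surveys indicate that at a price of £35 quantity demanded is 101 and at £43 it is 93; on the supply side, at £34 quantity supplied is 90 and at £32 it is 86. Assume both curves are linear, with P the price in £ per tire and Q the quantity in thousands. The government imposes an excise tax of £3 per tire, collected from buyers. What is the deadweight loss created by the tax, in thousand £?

Deadweight loss = £3 thousand.

Demand slope: (93 − 101)/(43 − 35) = -1, so Qd = 136 − P.
Supply slope: (86 − 90)/(32 − 34) = 2, so Qs = 2P + 22.
Without the tax, 136 − P = 2P + 22 gives 3P = 114, so P* = £38 and Q* = 98.
With the tax collected from buyers, demand (in seller-price terms) shifts: Qd = 136 − (P + 3).
New equilibrium: buyers pay £40, sellers receive £37, Q = 96. (Wedge: Pb − Ps = 3.)
Quantity falls by |ΔQ| = |98 − 96| = 2.
DWL = ½ · t · |ΔQ| = ½ · 3 · 2 = £3.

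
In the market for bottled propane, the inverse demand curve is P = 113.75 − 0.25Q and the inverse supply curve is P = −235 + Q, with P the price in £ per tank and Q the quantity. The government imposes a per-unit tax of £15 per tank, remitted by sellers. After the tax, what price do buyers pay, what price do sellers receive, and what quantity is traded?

Rewrite in direct form: Qd = 455 − 4P and Qs = P + 235.
Before the tax: set 455 − 4P = P + 235 → P* = £44, Q* = 279.
With the tax collected from sellers, supply shifts: Qs = (P − 15) + 235.
Solving gives Q = 267 with buyers paying £47 and sellers receiving £32 (the £15 wedge).
The less price-elastic side of the market bears the larger share of a per-unit tax.

Buyers pay £47; sellers receive £32; quantity = 267.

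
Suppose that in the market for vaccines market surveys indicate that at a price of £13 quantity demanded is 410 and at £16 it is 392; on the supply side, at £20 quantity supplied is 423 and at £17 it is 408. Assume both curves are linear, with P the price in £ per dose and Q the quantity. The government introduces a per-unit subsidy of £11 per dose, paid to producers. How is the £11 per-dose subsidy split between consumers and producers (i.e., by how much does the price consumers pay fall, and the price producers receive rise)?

Consumers gain £5 per dose; producers gain £6 per dose.

Demand slope: (392 − 410)/(16 − 13) = -6, so Qd = 488 − 6P.
Supply slope: (408 − 423)/(17 − 20) = 5, so Qs = 5P + 323.
Before the subsidy: set 488 − 6P = 5P + 323 → P* = £15, Q* = 398.
With a per-unit subsidy paid to producers, each receives P + 11 per unit sold, so supply becomes Qs = 5(P + 11) + 323.
Solving gives Q = 428 with consumers paying £10 and producers receiving £21 (the £11 wedge).
Gain to consumers: £5; to producers: £6. (They sum to £11.)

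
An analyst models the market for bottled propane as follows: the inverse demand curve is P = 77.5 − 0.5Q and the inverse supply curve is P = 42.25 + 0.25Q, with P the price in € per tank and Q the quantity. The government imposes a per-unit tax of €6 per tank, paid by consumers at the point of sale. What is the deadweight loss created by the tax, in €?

Rewrite in direct form: Qd = 155 − 2P and Qs = 4P − 169.
Without the tax, 155 − 2P = 4P − 169 gives 6P = 324, so P* = €54 and Q* = 47.
With the tax collected from consumers, demand (in seller-price terms) shifts: Qd = 155 − 2(P + 6).
New equilibrium: consumers pay €58, suppliers receive €52, Q = 39. (Wedge: Pb − Ps = 6.)
Quantity falls by |ΔQ| = |47 − 39| = 8.
DWL = ½ · t · |ΔQ| = ½ · 6 · 8 = €24.

Deadweight loss = €24.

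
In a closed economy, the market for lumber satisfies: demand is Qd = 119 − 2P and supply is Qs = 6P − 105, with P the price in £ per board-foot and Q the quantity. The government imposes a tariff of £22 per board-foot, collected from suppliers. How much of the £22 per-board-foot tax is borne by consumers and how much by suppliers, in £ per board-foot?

Consumers bear £16.5 per board-foot; suppliers bear £5.5 per board-foot.

Without the tax, 119 − 2P = 6P − 105 gives 8P = 224, so P* = £28 and Q* = 63.
With the tax collected from suppliers, supply shifts: Qs = 6(P − 22) − 105.
Solving gives Q = 30 with consumers paying £44.5 and suppliers receiving £22.5 (the £22 wedge).
Burden on consumers: £16.5; on suppliers: £5.5. (They sum to £22.)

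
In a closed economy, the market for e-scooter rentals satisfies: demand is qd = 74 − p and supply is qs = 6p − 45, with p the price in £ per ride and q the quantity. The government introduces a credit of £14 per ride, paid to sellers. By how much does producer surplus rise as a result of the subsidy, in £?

Before the subsidy: set 74 − p = 6p − 45 → p* = £17, q* = 57.
With a per-unit subsidy paid to sellers, each receives p + 14 per unit sold, so supply becomes qs = 6(p + 14) − 45.
New equilibrium: consumers pay £5, sellers receive £19, q = 69. (Wedge: pb − ps = −14.)
ΔPS is the trapezoid between Q = 69 and Q = 57 of height £2: ½ · (57 + 69) · 2 = £126.

Producer surplus rises by £126.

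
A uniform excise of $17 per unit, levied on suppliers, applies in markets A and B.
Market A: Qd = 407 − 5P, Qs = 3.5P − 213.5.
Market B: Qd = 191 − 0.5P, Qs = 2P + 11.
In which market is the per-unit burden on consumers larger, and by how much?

Market A: pre-tax P* = $73, Q* = 42; post-tax Q = 7; per-unit burden on consumers = $7.
Market B: pre-tax P* = $72, Q* = 155; post-tax Q = 148.2; per-unit burden on consumers = $13.6.
Difference: $7 vs $13.6 → market B is larger by $6.6.

Market B, by $6.6.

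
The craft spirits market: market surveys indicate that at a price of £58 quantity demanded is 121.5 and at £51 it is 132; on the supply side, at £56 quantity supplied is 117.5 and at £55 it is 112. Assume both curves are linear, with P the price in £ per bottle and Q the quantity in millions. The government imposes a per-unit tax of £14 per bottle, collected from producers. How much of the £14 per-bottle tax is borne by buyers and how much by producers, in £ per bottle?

Demand slope: (132 − 121.5)/(51 − 58) = -1.5, so Qd = 208.5 − 1.5P.
Supply slope: (112 − 117.5)/(55 − 56) = 5.5, so Qs = 5.5P − 190.5.
Before the tax: set 208.5 − 1.5P = 5.5P − 190.5 → P* = £57, Q* = 123.
With the tax collected from producers, supply shifts: Qs = 5.5(P − 14) − 190.5.
Solving gives Q = 106.5 with buyers paying £68 and producers receiving £54 (the £14 wedge).
Burden on buyers: £11; on producers: £3. (They sum to £14.)
The less price-elastic side of the market bears the larger share of a per-unit tax.

Buyers bear £11 per bottle; producers bear £3 per bottle.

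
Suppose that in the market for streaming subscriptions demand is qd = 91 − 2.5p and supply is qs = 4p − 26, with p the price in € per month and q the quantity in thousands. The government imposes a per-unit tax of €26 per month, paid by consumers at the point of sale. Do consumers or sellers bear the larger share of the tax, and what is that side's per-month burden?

Before the tax: set 91 − 2.5p = 4p − 26 → p* = €18, q* = 46.
With the tax collected from consumers, demand (in seller-price terms) shifts: qd = 91 − 2.5(p + 26).
Solving gives q = 6 with consumers paying €34 and sellers receiving €8 (the €26 wedge).
Per-month burden: consumers €16, sellers €10.
Consumers take the larger share because demand is less price-elastic here (demand slope 2.5 vs supply slope 4).

Consumers bear the larger share: €16 per month.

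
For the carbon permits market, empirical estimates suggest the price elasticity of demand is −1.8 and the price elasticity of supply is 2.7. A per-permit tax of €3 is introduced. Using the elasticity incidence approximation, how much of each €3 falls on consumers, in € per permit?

Consumers bear ≈ €1.8 per permit.

Incidence ratio: consumers' share ≈ εs / (εs + |εd|) = 2.7 / (2.7 + 1.8) = 0.6.
So consumers bear ≈ 0.6 × €3 = €1.8; sellers bear €1.2.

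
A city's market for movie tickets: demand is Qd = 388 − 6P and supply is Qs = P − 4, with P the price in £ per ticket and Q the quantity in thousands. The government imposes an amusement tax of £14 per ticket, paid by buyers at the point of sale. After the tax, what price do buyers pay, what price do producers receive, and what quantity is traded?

Before the tax: set 388 − 6P = P − 4 → P* = £56, Q* = 52.
With the tax collected from buyers, demand (in seller-price terms) shifts: Qd = 388 − 6(P + 14).
New equilibrium: buyers pay £58, producers receive £44, Q = 40. (Wedge: Pb − Ps = 14.)

Buyers pay £58; producers receive £44; quantity = 40.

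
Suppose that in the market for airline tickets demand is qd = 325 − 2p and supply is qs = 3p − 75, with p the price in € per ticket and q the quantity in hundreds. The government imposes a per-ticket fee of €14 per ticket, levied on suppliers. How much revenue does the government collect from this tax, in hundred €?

Without the tax, 325 − 2p = 3p − 75 gives 5p = 400, so p* = €80 and q* = 165.
With the tax collected from suppliers, supply shifts: qs = 3(p − 14) − 75.
New equilibrium: buyers pay €88.4, suppliers receive €74.4, q = 148.2. (Wedge: pb − ps = 14.)
Revenue = t · Q = 14 · 148.2 = €2074.8.

Tax revenue = €2074.8 hundred.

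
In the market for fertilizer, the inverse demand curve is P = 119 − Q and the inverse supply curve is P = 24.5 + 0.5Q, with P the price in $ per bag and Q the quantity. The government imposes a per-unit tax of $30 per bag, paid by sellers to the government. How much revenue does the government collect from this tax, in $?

Tax revenue = $1290.

Inverting to Q(P) form: Qd = 119 − P; Qs = 2P − 49.
Before the tax: set 119 − P = 2P − 49 → P* = $56, Q* = 63.
With the tax collected from sellers, supply shifts: Qs = 2(P − 30) − 49.
Solving gives Q = 43 with consumers paying $76 and sellers receiving $46 (the $30 wedge).
Revenue = t · Q = 30 · 43 = $1290.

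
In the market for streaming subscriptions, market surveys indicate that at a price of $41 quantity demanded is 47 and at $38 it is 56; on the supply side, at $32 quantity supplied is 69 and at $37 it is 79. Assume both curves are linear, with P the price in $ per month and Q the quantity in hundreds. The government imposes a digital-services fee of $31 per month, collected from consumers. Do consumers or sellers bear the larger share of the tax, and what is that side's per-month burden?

Sellers bear the larger share: $18.6 per month.

Demand slope: (56 − 47)/(38 − 41) = -3, so Qd = 170 − 3P.
Supply slope: (79 − 69)/(37 − 32) = 2, so Qs = 2P + 5.
Before the tax: set 170 − 3P = 2P + 5 → P* = $33, Q* = 71.
With the tax collected from consumers, demand (in seller-price terms) shifts: Qd = 170 − 3(P + 31).
New equilibrium: consumers pay $45.4, sellers receive $14.4, Q = 33.8. (Wedge: Pb − Ps = 31.)
Per-month burden: consumers $12.4, sellers $18.6.
Sellers take the larger share because supply is less price-elastic here (demand slope 3 vs supply slope 2).
The less price-elastic side of the market bears the larger share of a per-unit tax.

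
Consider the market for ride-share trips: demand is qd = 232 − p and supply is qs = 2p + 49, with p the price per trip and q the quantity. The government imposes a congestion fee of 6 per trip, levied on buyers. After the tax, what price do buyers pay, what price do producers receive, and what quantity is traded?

Buyers pay 65; producers receive 59; quantity = 167.

Before the tax: set 232 − p = 2p + 49 → p* = 61, q* = 171.
With the tax collected from buyers, demand (in seller-price terms) shifts: qd = 232 − (p + 6).
Solving gives q = 167 with buyers paying 65 and producers receiving 59 (the 6 wedge).
The less price-elastic side of the market bears the larger share of a per-unit tax.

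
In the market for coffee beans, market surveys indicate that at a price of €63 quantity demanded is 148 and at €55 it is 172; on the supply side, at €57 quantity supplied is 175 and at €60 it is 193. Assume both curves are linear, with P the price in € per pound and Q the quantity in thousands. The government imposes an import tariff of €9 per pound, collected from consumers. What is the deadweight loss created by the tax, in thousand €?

Demand slope: (172 − 148)/(55 − 63) = -3, so Qd = 337 − 3P.
Supply slope: (193 − 175)/(60 − 57) = 6, so Qs = 6P − 167.
Without the tax, 337 − 3P = 6P − 167 gives 9P = 504, so P* = €56 and Q* = 169.
With the tax collected from consumers, demand (in seller-price terms) shifts: Qd = 337 − 3(P + 9).
New equilibrium: consumers pay €62, suppliers receive €53, Q = 151. (Wedge: Pb − Ps = 9.)
Quantity falls by |ΔQ| = |169 − 151| = 18.
DWL = ½ · t · |ΔQ| = ½ · 9 · 18 = €81.

Deadweight loss = €81 thousand.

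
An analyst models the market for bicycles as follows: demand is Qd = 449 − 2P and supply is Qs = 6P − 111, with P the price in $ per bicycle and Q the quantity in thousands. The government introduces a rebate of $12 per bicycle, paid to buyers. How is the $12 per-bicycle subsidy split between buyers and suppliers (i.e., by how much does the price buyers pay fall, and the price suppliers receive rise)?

Buyers gain $9 per bicycle; suppliers gain $3 per bicycle.

Before the subsidy: set 449 − 2P = 6P − 111 → P* = $70, Q* = 309.
With a per-unit subsidy paid to buyers, each effectively pays P − 12, so demand becomes Qd = 449 − 2(P − 12).
New equilibrium: buyers pay $61, suppliers receive $73, Q = 327. (Wedge: Pb − Ps = −12.)
Gain to buyers: $9; to suppliers: $3. (They sum to $12.)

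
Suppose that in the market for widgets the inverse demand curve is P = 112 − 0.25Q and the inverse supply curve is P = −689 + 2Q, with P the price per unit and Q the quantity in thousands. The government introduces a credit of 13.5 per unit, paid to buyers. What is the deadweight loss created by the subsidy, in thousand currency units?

Deadweight loss = 40.5 thousand.

Rewrite in direct form: Qd = 448 − 4P and Qs = 0.5P + 344.5.
Without the subsidy, 448 − 4P = 0.5P + 344.5 gives 4.5P = 103.5, so P* = 23 and Q* = 356.
With a per-unit subsidy paid to buyers, each effectively pays P − 13.5, so demand becomes Qd = 448 − 4(P − 13.5).
Solving gives Q = 362 with buyers paying 21.5 and suppliers receiving 35 (the 13.5 wedge).
Quantity rises by |ΔQ| = |356 − 362| = 6.
DWL = ½ · t · |ΔQ| = ½ · 13.5 · 6 = 40.5.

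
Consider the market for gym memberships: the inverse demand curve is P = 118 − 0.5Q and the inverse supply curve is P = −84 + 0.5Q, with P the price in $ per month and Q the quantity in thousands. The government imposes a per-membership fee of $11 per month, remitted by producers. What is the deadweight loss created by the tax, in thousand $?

Deadweight loss = $60.5 thousand.

Inverting to Q(P) form: Qd = 236 − 2P; Qs = 2P + 168.
Before the tax: set 236 − 2P = 2P + 168 → P* = $17, Q* = 202.
With the tax collected from producers, supply shifts: Qs = 2(P − 11) + 168.
Solving gives Q = 191 with consumers paying $22.5 and producers receiving $11.5 (the $11 wedge).
Quantity falls by |ΔQ| = |202 − 191| = 11.
DWL = ½ · t · |ΔQ| = ½ · 11 · 11 = $60.5.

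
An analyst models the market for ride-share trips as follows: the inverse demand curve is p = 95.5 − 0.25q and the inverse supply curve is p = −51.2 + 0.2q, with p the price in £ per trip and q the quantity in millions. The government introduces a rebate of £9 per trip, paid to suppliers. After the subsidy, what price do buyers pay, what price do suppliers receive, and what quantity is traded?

Buyers pay £9; suppliers receive £18; quantity = 346.

Inverting to q(p) form: qd = 382 − 4p; qs = 5p + 256.
Without the subsidy, 382 − 4p = 5p + 256 gives 9p = 126, so p* = £14 and q* = 326.
With a per-unit subsidy paid to suppliers, each receives p + 9 per unit sold, so supply becomes qs = 5(p + 9) + 256.
New equilibrium: buyers pay £9, suppliers receive £18, q = 346. (Wedge: pb − ps = −9.)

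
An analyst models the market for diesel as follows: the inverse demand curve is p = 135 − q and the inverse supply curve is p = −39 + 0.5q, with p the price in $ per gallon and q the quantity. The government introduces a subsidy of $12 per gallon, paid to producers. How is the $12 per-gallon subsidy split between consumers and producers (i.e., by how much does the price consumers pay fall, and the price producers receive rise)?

Rewrite in direct form: qd = 135 − p and qs = 2p + 78.
Without the subsidy, 135 − p = 2p + 78 gives 3p = 57, so p* = $19 and q* = 116.
With a per-unit subsidy paid to producers, each receives p + 12 per unit sold, so supply becomes qs = 2(p + 12) + 78.
New equilibrium: consumers pay $11, producers receive $23, q = 124. (Wedge: pb − ps = −12.)
Gain to consumers: $8; to producers: $4. (They sum to $12.)

Consumers gain $8 per gallon; producers gain $4 per gallon.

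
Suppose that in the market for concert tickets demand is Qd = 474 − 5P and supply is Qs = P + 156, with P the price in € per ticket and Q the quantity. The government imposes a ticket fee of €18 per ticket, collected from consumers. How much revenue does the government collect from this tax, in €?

Without the tax, 474 − 5P = P + 156 gives 6P = 318, so P* = €53 and Q* = 209.
With the tax collected from consumers, demand (in seller-price terms) shifts: Qd = 474 − 5(P + 18).
Solving gives Q = 194 with consumers paying €56 and producers receiving €38 (the €18 wedge).
Revenue = t · Q = 18 · 194 = €3492.

Tax revenue = €3492.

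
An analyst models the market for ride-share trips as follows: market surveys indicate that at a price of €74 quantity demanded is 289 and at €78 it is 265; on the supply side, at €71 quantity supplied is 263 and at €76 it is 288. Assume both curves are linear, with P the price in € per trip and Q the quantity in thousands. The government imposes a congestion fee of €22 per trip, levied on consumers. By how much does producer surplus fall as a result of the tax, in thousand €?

Demand slope: (265 − 289)/(78 − 74) = -6, so Qd = 733 − 6P.
Supply slope: (288 − 263)/(76 − 71) = 5, so Qs = 5P − 92.
Without the tax, 733 − 6P = 5P − 92 gives 11P = 825, so P* = €75 and Q* = 283.
With the tax collected from consumers, demand (in seller-price terms) shifts: Qd = 733 − 6(P + 22).
Solving gives Q = 223 with consumers paying €85 and sellers receiving €63 (the €22 wedge).
ΔPS is the trapezoid between Q = 223 and Q = 283 of height €12: ½ · (283 + 223) · 12 = €3036.

Producer surplus falls by €3036 thousand.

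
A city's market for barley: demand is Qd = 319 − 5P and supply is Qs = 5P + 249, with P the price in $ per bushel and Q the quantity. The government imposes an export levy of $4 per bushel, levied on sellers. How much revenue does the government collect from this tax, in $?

Tax revenue = $1096.

Without the tax, 319 − 5P = 5P + 249 gives 10P = 70, so P* = $7 and Q* = 284.
With the tax collected from sellers, supply shifts: Qs = 5(P − 4) + 249.
Solving gives Q = 274 with buyers paying $9 and sellers receiving $5 (the $4 wedge).
Revenue = t · Q = 4 · 274 = $1096.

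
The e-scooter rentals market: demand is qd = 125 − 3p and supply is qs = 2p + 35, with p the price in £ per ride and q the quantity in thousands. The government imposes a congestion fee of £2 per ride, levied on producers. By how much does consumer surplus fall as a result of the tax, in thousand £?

Consumer surplus falls by £55.84 thousand.

Before the tax: set 125 − 3p = 2p + 35 → p* = £18, q* = 71.
With the tax collected from producers, supply shifts: qs = 2(p − 2) + 35.
Solving gives q = 68.6 with consumers paying £18.8 and producers receiving £16.8 (the £2 wedge).
ΔCS is the trapezoid between Q = 68.6 and Q = 71 of height £0.8: ½ · (71 + 68.6) · 0.8 = £55.84.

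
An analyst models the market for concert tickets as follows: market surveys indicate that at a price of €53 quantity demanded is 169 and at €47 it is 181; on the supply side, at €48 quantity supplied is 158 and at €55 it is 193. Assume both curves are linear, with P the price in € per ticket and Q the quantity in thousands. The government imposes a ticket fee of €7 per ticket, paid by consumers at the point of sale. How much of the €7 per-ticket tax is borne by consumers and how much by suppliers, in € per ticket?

Demand slope: (181 − 169)/(47 − 53) = -2, so Qd = 275 − 2P.
Supply slope: (193 − 158)/(55 − 48) = 5, so Qs = 5P − 82.
Without the tax, 275 − 2P = 5P − 82 gives 7P = 357, so P* = €51 and Q* = 173.
With the tax collected from consumers, demand (in seller-price terms) shifts: Qd = 275 − 2(P + 7).
Solving gives Q = 163 with consumers paying €56 and suppliers receiving €49 (the €7 wedge).
Burden on consumers: €5; on suppliers: €2. (They sum to €7.)

Consumers bear €5 per ticket; suppliers bear €2 per ticket.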